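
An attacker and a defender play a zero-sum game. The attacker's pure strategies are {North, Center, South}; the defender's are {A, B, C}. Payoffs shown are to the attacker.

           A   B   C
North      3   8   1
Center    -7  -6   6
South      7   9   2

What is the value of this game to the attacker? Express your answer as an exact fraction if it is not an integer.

Row minima: North → 1, Center → -7, South → 2; maximin = 2.
Column maxima: A → 7, B → 9, C → 6; minimax = 6.
2 ≠ 6, so there is no saddle point; optimal play is mixed.
North is strictly dominated by South, so the attacker never plays it.
B is strictly dominated by A (it gives the attacker strictly more in every row), so the defender never plays it.
On the remaining 2×2 (Center, South vs A, C):
Let the attacker play Center with probability p. Expected payoff against A: (-7)p + 7(1−p) = −14p + 7; against C: 6p + 2(1−p) = 4p + 2.
Setting these equal: −14p + 7 = 4p + 2 ⇒ −18p = -5 ⇒ p = 5/18, and the value is (-14)·(5/18) + 7 = 28/9.
For the defender: with q = P(A), equating Center's and South's payoffs gives −13q + 6 = 5q + 2 ⇒ q = 2/9.

28/9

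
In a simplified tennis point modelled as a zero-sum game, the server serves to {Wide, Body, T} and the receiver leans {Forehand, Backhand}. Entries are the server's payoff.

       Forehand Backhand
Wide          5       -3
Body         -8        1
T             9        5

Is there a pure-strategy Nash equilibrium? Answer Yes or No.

Row minima: Wide → -3, Body → -8, T → 5; maximin = 5.
Column maxima: Forehand → 9, Backhand → 5; minimax = 5.
maximin = minimax = 5, so a saddle point exists.

Yes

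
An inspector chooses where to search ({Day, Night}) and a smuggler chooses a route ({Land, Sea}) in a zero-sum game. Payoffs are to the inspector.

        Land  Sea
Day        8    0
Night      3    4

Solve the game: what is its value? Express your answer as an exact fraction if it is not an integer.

32/9

Row minima: Day → 0, Night → 3; maximin = 3.
Column maxima: Land → 8, Sea → 4; minimax = 4.
3 ≠ 4, so there is no saddle point; optimal play is mixed.
Let the inspector play Day with probability p. Expected payoff against Land: 8p + 3(1−p) = 5p + 3; against Sea: 0p + 4(1−p) = −4p + 4.
Setting these equal: 5p + 3 = −4p + 4 ⇒ 9p = 1 ⇒ p = 1/9, and the value is (5)·(1/9) + 3 = 32/9.
For the smuggler: with q = P(Land), equating Day's and Night's payoffs gives 8q = −q + 4 ⇒ q = 4/9.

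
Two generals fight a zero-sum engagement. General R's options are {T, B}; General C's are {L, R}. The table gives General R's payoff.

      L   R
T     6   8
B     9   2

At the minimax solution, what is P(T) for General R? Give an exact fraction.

7/9

Row minima: T → 6, B → 2; maximin = 6.
Column maxima: L → 9, R → 8; minimax = 8.
6 ≠ 8, so there is no saddle point; optimal play is mixed.
Let General R play T with probability p. Expected payoff against L: 6p + 9(1−p) = −3p + 9; against R: 8p + 2(1−p) = 6p + 2.
Setting these equal: −3p + 9 = 6p + 2 ⇒ −9p = -7 ⇒ p = 7/9, and the value is (-3)·(7/9) + 9 = 20/3.
For General C: with q = P(L), equating T's and B's payoffs gives −2q + 8 = 7q + 2 ⇒ q = 2/3.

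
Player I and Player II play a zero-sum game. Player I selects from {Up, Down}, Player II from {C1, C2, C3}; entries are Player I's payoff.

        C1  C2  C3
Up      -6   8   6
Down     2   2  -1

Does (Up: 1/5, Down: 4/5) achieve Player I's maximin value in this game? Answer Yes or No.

Yes

Against C1 this mix gives (1/5)·(-6) + (4/5)·2 = 2/5.
Against C2 this mix gives (1/5)·8 + (4/5)·2 = 16/5.
Against C3 this mix gives (1/5)·6 + (4/5)·(-1) = 2/5.
All of Player II's active replies (C1, C3) yield 2/5, and no column does worse for Player I. The mix makes Player II indifferent and guarantees 2/5, so it is optimal.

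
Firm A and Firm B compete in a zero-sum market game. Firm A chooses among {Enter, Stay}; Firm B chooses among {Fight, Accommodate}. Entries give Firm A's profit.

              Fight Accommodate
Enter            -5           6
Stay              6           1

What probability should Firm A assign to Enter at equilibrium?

Row minima: Enter → -5, Stay → 1; maximin = 1.
Column maxima: Fight → 6, Accommodate → 6; minimax = 6.
1 ≠ 6, so there is no saddle point; optimal play is mixed.
Let Firm A play Enter with probability p. Expected payoff against Fight: (-5)p + 6(1−p) = −11p + 6; against Accommodate: 6p + 1(1−p) = 5p + 1.
Setting these equal: −11p + 6 = 5p + 1 ⇒ −16p = -5 ⇒ p = 5/16, and the value is (-11)·(5/16) + 6 = 41/16.
For Firm B: with q = P(Fight), equating Enter's and Stay's payoffs gives −11q + 6 = 5q + 1 ⇒ q = 5/16.

5/16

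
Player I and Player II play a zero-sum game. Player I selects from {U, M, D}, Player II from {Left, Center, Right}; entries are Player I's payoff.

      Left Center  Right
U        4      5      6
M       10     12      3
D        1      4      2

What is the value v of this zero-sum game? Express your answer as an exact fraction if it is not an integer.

Row minima: U → 4, M → 3, D → 1; maximin = 4.
Column maxima: Left → 10, Center → 12, Right → 6; minimax = 6.
4 ≠ 6, so there is no saddle point; optimal play is mixed.
D is strictly dominated by U, so Player I never plays it.
Center is strictly dominated by Left (it gives Player I strictly more in every row), so Player II never plays it.
On the remaining 2×2 (U, M vs Left, Right):
Let Player I play U with probability p. Expected payoff against Left: 4p + 10(1−p) = −6p + 10; against Right: 6p + 3(1−p) = 3p + 3.
Setting these equal: −6p + 10 = 3p + 3 ⇒ −9p = -7 ⇒ p = 7/9, and the value is (-6)·(7/9) + 10 = 16/3.
For Player II: with q = P(Left), equating U's and M's payoffs gives −2q + 6 = 7q + 3 ⇒ q = 1/3.

16/3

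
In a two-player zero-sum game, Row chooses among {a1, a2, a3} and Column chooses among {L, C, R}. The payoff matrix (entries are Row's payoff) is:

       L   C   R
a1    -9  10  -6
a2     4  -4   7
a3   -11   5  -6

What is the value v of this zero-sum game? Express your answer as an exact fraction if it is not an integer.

Row minima: a1 → -9, a2 → -4, a3 → -11; maximin = -4.
Column maxima: L → 4, C → 10, R → 7; minimax = 4.
-4 ≠ 4, so there is no saddle point; optimal play is mixed.
R is strictly dominated by L (it gives Row strictly more in every row), so Column never plays it.
With R eliminated, a3 is strictly dominated by a1 (a1 gives Row strictly more in every remaining column), so Row never plays it.
On the remaining 2×2 (a1, a2 vs L, C):
Let Row play a1 with probability p. Expected payoff against L: (-9)p + 4(1−p) = −13p + 4; against C: 10p + (-4)(1−p) = 14p − 4.
Setting these equal: −13p + 4 = 14p − 4 ⇒ −27p = -8 ⇒ p = 8/27, and the value is (-13)·(8/27) + 4 = 4/27.
For Column: with q = P(L), equating a1's and a2's payoffs gives −19q + 10 = 8q − 4 ⇒ q = 14/27.

4/27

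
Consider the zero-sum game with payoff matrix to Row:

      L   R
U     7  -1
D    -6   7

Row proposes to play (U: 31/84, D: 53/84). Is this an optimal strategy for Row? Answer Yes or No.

Against L this mix gives (31/84)·7 + (53/84)·(-6) = -101/84.
Against R this mix gives (31/84)·(-1) + (53/84)·7 = 85/21.
Column will play L, holding Row to -101/84. Shifting weight toward the row that does better against L would raise this floor (the equalizing mix achieves 43/21 against both L and R), so the proposed strategy is not optimal.

No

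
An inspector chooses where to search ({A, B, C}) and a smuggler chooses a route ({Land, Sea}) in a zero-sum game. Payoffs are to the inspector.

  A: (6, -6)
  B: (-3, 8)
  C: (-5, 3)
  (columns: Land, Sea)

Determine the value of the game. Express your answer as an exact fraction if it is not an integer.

Row minima: A → -6, B → -3, C → -5; maximin = -3.
Column maxima: Land → 6, Sea → 8; minimax = 6.
-3 ≠ 6, so there is no saddle point; optimal play is mixed.
C is strictly dominated by B, so the inspector never plays it.
On the remaining 2×2 (A, B vs Land, Sea):
Let the inspector play A with probability p. Expected payoff against Land: 6p + (-3)(1−p) = 9p − 3; against Sea: (-6)p + 8(1−p) = −14p + 8.
Setting these equal: 9p − 3 = −14p + 8 ⇒ 23p = 11 ⇒ p = 11/23, and the value is (9)·(11/23) − 3 = 30/23.
For the smuggler: with q = P(Land), equating A's and B's payoffs gives 12q − 6 = −11q + 8 ⇒ q = 14/23.

30/23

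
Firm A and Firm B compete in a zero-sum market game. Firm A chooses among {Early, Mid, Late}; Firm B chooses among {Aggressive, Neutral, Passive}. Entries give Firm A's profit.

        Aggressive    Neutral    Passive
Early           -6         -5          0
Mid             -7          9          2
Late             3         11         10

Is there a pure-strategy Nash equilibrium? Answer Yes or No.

Yes

Row minima: Early → -6, Mid → -7, Late → 3; maximin = 3.
Column maxima: Aggressive → 3, Neutral → 11, Passive → 10; minimax = 3.
maximin = minimax = 3, so a saddle point exists.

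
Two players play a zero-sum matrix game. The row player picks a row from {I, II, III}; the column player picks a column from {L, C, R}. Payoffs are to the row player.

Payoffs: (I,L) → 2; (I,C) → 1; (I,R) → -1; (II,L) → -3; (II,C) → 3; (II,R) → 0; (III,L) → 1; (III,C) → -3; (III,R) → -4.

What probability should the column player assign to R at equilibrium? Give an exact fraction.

5/6

Row minima: I → -1, II → -3, III → -4; maximin = -1.
Column maxima: L → 2, C → 3, R → 0; minimax = 0.
-1 ≠ 0, so there is no saddle point; optimal play is mixed.
III is strictly dominated by I, so the row player never plays it.
C is strictly dominated by R (it gives the row player strictly more in every row), so the column player never plays it.
On the remaining 2×2 (I, II vs L, R):
Let the row player play I with probability p. Expected payoff against L: 2p + (-3)(1−p) = 5p − 3; against R: (-1)p + 0(1−p) = −p.
Setting these equal: 5p − 3 = −p ⇒ 6p = 3 ⇒ p = 1/2, and the value is (5)·(1/2) − 3 = -1/2.
For the column player: with q = P(L), equating I's and II's payoffs gives 3q − 1 = −3q ⇒ q = 1/6.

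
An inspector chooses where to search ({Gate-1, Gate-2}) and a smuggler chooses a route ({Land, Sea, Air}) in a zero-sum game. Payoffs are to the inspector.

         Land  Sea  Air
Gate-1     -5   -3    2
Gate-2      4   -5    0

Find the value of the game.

Row minima: Gate-1 → -5, Gate-2 → -5; maximin = -5.
Column maxima: Land → 4, Sea → -3, Air → 2; minimax = -3.
-5 ≠ -3, so there is no saddle point; optimal play is mixed.
Air is strictly dominated by Sea (it gives the inspector strictly more in every row), so the smuggler never plays it.
On the remaining 2×2 (Gate-1, Gate-2 vs Land, Sea):
Let the inspector play Gate-1 with probability p. Expected payoff against Land: (-5)p + 4(1−p) = −9p + 4; against Sea: (-3)p + (-5)(1−p) = 2p − 5.
Setting these equal: −9p + 4 = 2p − 5 ⇒ −11p = -9 ⇒ p = 9/11, and the value is (-9)·(9/11) + 4 = -37/11.
For the smuggler: with q = P(Land), equating Gate-1's and Gate-2's payoffs gives −2q − 3 = 9q − 5 ⇒ q = 2/11.

-37/11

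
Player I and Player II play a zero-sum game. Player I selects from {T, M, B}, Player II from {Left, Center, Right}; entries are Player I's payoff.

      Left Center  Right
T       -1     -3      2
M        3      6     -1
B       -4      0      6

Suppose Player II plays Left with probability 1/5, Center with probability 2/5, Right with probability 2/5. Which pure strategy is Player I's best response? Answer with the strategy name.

M

Expected payoff of T: (1/5)·(-1) + (2/5)·(-3) + (2/5)·2 = -3/5.
Expected payoff of M: (1/5)·3 + (2/5)·6 + (2/5)·(-1) = 13/5.
Expected payoff of B: (1/5)·(-4) + (2/5)·0 + (2/5)·6 = 8/5.
The largest is 13/5, so Player I's best response is M.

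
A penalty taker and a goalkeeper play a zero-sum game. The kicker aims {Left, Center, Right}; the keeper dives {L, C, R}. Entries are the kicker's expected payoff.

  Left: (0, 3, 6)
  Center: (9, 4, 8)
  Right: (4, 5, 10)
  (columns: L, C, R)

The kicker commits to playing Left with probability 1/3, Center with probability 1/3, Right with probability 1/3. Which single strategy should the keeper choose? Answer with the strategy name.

C

If the keeper plays L, the kicker's expected payoff is (1/3)·0 + (1/3)·9 + (1/3)·4 = 13/3.
If the keeper plays C, the kicker's expected payoff is (1/3)·3 + (1/3)·4 + (1/3)·5 = 4.
If the keeper plays R, the kicker's expected payoff is (1/3)·6 + (1/3)·8 + (1/3)·10 = 8.
The keeper minimizes the kicker's payoff; the smallest is 4, so the best response is C.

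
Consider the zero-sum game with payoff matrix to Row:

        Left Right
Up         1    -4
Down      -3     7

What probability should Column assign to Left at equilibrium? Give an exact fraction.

11/15

Row minima: Up → -4, Down → -3; maximin = -3.
Column maxima: Left → 1, Right → 7; minimax = 1.
-3 ≠ 1, so there is no saddle point; optimal play is mixed.
Let Row play Up with probability p. Expected payoff against Left: 1p + (-3)(1−p) = 4p − 3; against Right: (-4)p + 7(1−p) = −11p + 7.
Setting these equal: 4p − 3 = −11p + 7 ⇒ 15p = 10 ⇒ p = 2/3, and the value is (4)·(2/3) − 3 = -1/3.
For Column: with q = P(Left), equating Up's and Down's payoffs gives 5q − 4 = −10q + 7 ⇒ q = 11/15.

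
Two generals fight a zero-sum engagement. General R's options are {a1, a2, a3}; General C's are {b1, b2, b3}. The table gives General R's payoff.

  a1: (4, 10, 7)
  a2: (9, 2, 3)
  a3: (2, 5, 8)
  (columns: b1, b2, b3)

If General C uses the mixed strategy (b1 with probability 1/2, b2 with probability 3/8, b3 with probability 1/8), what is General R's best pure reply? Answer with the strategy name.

Expected payoff of a1: (1/2)·4 + (3/8)·10 + (1/8)·7 = 53/8.
Expected payoff of a2: (1/2)·9 + (3/8)·2 + (1/8)·3 = 45/8.
Expected payoff of a3: (1/2)·2 + (3/8)·5 + (1/8)·8 = 31/8.
The largest is 53/8, so General R's best response is a1.

a1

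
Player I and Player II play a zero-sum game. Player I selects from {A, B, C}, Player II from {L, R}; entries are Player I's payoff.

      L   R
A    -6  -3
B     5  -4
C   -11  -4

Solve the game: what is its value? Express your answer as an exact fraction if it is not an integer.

Row minima: A → -6, B → -4, C → -11; maximin = -4.
Column maxima: L → 5, R → -3; minimax = -3.
-4 ≠ -3, so there is no saddle point; optimal play is mixed.
C is strictly dominated by A, so Player I never plays it.
On the remaining 2×2 (A, B vs L, R):
Let Player I play A with probability p. Expected payoff against L: (-6)p + 5(1−p) = −11p + 5; against R: (-3)p + (-4)(1−p) = p − 4.
Setting these equal: −11p + 5 = p − 4 ⇒ −12p = -9 ⇒ p = 3/4, and the value is (-11)·(3/4) + 5 = -13/4.
For Player II: with q = P(L), equating A's and B's payoffs gives −3q − 3 = 9q − 4 ⇒ q = 1/12.

-13/4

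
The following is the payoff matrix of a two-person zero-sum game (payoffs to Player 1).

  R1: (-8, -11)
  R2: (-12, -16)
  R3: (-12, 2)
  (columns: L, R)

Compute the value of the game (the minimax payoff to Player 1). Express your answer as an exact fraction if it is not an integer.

-148/17

Row minima: R1 → -11, R2 → -16, R3 → -12; maximin = -11.
Column maxima: L → -8, R → 2; minimax = -8.
-11 ≠ -8, so there is no saddle point; optimal play is mixed.
R2 is strictly dominated by R1, so Player 1 never plays it.
On the remaining 2×2 (R1, R3 vs L, R):
Let Player 1 play R1 with probability p. Expected payoff against L: (-8)p + (-12)(1−p) = 4p − 12; against R: (-11)p + 2(1−p) = −13p + 2.
Setting these equal: 4p − 12 = −13p + 2 ⇒ 17p = 14 ⇒ p = 14/17, and the value is (4)·(14/17) − 12 = -148/17.
For Player 2: with q = P(L), equating R1's and R3's payoffs gives 3q − 11 = −14q + 2 ⇒ q = 13/17.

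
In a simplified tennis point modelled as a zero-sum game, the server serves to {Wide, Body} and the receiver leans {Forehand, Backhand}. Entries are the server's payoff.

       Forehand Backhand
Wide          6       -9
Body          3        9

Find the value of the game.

Row minima: Wide → -9, Body → 3; maximin = 3.
Column maxima: Forehand → 6, Backhand → 9; minimax = 6.
3 ≠ 6, so there is no saddle point; optimal play is mixed.
Let the server play Wide with probability p. Expected payoff against Forehand: 6p + 3(1−p) = 3p + 3; against Backhand: (-9)p + 9(1−p) = −18p + 9.
Setting these equal: 3p + 3 = −18p + 9 ⇒ 21p = 6 ⇒ p = 2/7, and the value is (3)·(2/7) + 3 = 27/7.
For the receiver: with q = P(Forehand), equating Wide's and Body's payoffs gives 15q − 9 = −6q + 9 ⇒ q = 6/7.

27/7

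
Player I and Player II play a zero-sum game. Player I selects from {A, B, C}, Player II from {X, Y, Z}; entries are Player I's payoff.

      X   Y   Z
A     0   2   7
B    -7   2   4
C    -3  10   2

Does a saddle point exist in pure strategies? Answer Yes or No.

Yes

Row minima: A → 0, B → -7, C → -3; maximin = 0.
Column maxima: X → 0, Y → 10, Z → 7; minimax = 0.
maximin = minimax = 0, so a saddle point exists.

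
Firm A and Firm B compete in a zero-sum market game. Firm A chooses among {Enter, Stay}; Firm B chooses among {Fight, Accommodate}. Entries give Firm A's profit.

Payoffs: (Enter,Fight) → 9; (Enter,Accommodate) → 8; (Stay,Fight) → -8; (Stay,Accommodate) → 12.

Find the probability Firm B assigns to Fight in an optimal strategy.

4/21

Row minima: Enter → 8, Stay → -8; maximin = 8.
Column maxima: Fight → 9, Accommodate → 12; minimax = 9.
8 ≠ 9, so there is no saddle point; optimal play is mixed.
Let Firm A play Enter with probability p. Expected payoff against Fight: 9p + (-8)(1−p) = 17p − 8; against Accommodate: 8p + 12(1−p) = −4p + 12.
Setting these equal: 17p − 8 = −4p + 12 ⇒ 21p = 20 ⇒ p = 20/21, and the value is (17)·(20/21) − 8 = 172/21.
For Firm B: with q = P(Fight), equating Enter's and Stay's payoffs gives q + 8 = −20q + 12 ⇒ q = 4/21.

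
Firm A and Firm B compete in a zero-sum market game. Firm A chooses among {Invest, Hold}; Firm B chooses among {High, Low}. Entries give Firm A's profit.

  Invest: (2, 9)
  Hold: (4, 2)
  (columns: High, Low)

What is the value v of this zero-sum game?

Row minima: Invest → 2, Hold → 2; maximin = 2.
Column maxima: High → 4, Low → 9; minimax = 4.
2 ≠ 4, so there is no saddle point; optimal play is mixed.
Let Firm A play Invest with probability p. Expected payoff against High: 2p + 4(1−p) = −2p + 4; against Low: 9p + 2(1−p) = 7p + 2.
Setting these equal: −2p + 4 = 7p + 2 ⇒ −9p = -2 ⇒ p = 2/9, and the value is (-2)·(2/9) + 4 = 32/9.
For Firm B: with q = P(High), equating Invest's and Hold's payoffs gives −7q + 9 = 2q + 2 ⇒ q = 7/9.

32/9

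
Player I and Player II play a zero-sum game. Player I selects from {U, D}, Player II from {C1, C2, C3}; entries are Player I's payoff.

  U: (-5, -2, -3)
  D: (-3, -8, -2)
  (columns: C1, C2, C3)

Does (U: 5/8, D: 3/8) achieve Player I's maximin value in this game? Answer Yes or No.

Yes

Against C1 this mix gives (5/8)·(-5) + (3/8)·(-3) = -17/4.
Against C2 this mix gives (5/8)·(-2) + (3/8)·(-8) = -17/4.
Against C3 this mix gives (5/8)·(-3) + (3/8)·(-2) = -21/8.
All of Player II's active replies (C1, C2) yield -17/4, and no column does worse for Player I. The mix makes Player II indifferent and guarantees -17/4, so it is optimal.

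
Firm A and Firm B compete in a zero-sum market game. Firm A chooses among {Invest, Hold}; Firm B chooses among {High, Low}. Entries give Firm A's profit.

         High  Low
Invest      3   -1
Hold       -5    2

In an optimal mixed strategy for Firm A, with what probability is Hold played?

4/11

Row minima: Invest → -1, Hold → -5; maximin = -1.
Column maxima: High → 3, Low → 2; minimax = 2.
-1 ≠ 2, so there is no saddle point; optimal play is mixed.
Let Firm A play Invest with probability p. Expected payoff against High: 3p + (-5)(1−p) = 8p − 5; against Low: (-1)p + 2(1−p) = −3p + 2.
Setting these equal: 8p − 5 = −3p + 2 ⇒ 11p = 7 ⇒ p = 7/11, and the value is (8)·(7/11) − 5 = 1/11.
For Firm B: with q = P(High), equating Invest's and Hold's payoffs gives 4q − 1 = −7q + 2 ⇒ q = 3/11.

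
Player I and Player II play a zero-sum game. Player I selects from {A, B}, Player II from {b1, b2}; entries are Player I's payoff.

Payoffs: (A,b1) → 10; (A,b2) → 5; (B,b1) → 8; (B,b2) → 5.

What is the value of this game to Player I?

Row minima: A → 5, B → 5; maximin = 5.
Column maxima: b1 → 10, b2 → 5; minimax = 5.
Since maximin = minimax = 5, there is a saddle point and the value is 5.

5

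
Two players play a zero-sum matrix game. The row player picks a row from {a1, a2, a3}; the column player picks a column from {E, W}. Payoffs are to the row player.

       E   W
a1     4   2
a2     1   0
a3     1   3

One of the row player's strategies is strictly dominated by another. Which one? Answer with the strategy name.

a1 gives a strictly higher payoff than a2 against every column: 4 > 1, 2 > 0.
So a2 is strictly dominated and the row player never plays it.

a2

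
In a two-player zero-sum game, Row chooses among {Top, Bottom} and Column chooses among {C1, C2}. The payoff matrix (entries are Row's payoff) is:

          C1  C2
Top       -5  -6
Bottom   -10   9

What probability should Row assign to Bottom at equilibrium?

Row minima: Top → -6, Bottom → -10; maximin = -6.
Column maxima: C1 → -5, C2 → 9; minimax = -5.
-6 ≠ -5, so there is no saddle point; optimal play is mixed.
Let Row play Top with probability p. Expected payoff against C1: (-5)p + (-10)(1−p) = 5p − 10; against C2: (-6)p + 9(1−p) = −15p + 9.
Setting these equal: 5p − 10 = −15p + 9 ⇒ 20p = 19 ⇒ p = 19/20, and the value is (5)·(19/20) − 10 = -21/4.
For Column: with q = P(C1), equating Top's and Bottom's payoffs gives q − 6 = −19q + 9 ⇒ q = 3/4.

1/20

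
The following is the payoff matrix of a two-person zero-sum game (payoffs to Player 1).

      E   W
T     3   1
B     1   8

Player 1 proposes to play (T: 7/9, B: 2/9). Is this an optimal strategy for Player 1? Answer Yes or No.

Yes

Against E this mix gives (7/9)·3 + (2/9)·1 = 23/9.
Against W this mix gives (7/9)·1 + (2/9)·8 = 23/9.
All of Player 2's active replies (E, W) yield 23/9, and no column does worse for Player 1. The mix makes Player 2 indifferent and guarantees 23/9, so it is optimal.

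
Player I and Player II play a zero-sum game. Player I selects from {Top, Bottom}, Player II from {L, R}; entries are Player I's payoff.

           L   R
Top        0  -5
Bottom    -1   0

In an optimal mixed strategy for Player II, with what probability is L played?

Row minima: Top → -5, Bottom → -1; maximin = -1.
Column maxima: L → 0, R → 0; minimax = 0.
-1 ≠ 0, so there is no saddle point; optimal play is mixed.
Let Player I play Top with probability p. Expected payoff against L: 0p + (-1)(1−p) = p − 1; against R: (-5)p + 0(1−p) = −5p.
Setting these equal: p − 1 = −5p ⇒ 6p = 1 ⇒ p = 1/6, and the value is (1)·(1/6) − 1 = -5/6.
For Player II: with q = P(L), equating Top's and Bottom's payoffs gives 5q − 5 = −q ⇒ q = 5/6.

5/6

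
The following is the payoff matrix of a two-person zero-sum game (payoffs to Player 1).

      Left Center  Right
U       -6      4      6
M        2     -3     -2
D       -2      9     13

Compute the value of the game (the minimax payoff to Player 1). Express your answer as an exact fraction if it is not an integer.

3/4

Row minima: U → -6, M → -3, D → -2; maximin = -2.
Column maxima: Left → 2, Center → 9, Right → 13; minimax = 2.
-2 ≠ 2, so there is no saddle point; optimal play is mixed.
U is strictly dominated by D, so Player 1 never plays it.
Right is strictly dominated by Center (it gives Player 1 strictly more in every row), so Player 2 never plays it.
On the remaining 2×2 (M, D vs Left, Center):
Let Player 1 play M with probability p. Expected payoff against Left: 2p + (-2)(1−p) = 4p − 2; against Center: (-3)p + 9(1−p) = −12p + 9.
Setting these equal: 4p − 2 = −12p + 9 ⇒ 16p = 11 ⇒ p = 11/16, and the value is (4)·(11/16) − 2 = 3/4.
For Player 2: with q = P(Left), equating M's and D's payoffs gives 5q − 3 = −11q + 9 ⇒ q = 3/4.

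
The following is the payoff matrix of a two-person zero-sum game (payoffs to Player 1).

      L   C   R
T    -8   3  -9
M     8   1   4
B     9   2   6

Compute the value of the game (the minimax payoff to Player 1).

9/4

Row minima: T → -9, M → 1, B → 2; maximin = 2.
Column maxima: L → 9, C → 3, R → 6; minimax = 3.
2 ≠ 3, so there is no saddle point; optimal play is mixed.
M is strictly dominated by B, so Player 1 never plays it.
L is strictly dominated by R (it gives Player 1 strictly more in every row), so Player 2 never plays it.
On the remaining 2×2 (T, B vs C, R):
Let Player 1 play T with probability p. Expected payoff against C: 3p + 2(1−p) = p + 2; against R: (-9)p + 6(1−p) = −15p + 6.
Setting these equal: p + 2 = −15p + 6 ⇒ 16p = 4 ⇒ p = 1/4, and the value is (1)·(1/4) + 2 = 9/4.
For Player 2: with q = P(C), equating T's and B's payoffs gives 12q − 9 = −4q + 6 ⇒ q = 15/16.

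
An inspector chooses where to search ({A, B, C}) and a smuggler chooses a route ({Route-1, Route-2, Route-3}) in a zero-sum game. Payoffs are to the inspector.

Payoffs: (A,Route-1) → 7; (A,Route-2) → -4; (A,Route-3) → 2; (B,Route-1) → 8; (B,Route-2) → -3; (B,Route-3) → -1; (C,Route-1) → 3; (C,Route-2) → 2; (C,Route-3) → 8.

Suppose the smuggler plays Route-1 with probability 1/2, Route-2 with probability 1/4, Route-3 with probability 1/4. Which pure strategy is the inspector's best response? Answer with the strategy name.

Expected payoff of A: (1/2)·7 + (1/4)·(-4) + (1/4)·2 = 3.
Expected payoff of B: (1/2)·8 + (1/4)·(-3) + (1/4)·(-1) = 3.
Expected payoff of C: (1/2)·3 + (1/4)·2 + (1/4)·8 = 4.
The largest is 4, so the inspector's best response is C.

C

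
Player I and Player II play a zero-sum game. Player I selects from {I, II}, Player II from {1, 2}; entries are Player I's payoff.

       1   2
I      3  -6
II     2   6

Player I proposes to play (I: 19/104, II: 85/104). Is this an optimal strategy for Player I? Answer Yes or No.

Against 1 this mix gives (19/104)·3 + (85/104)·2 = 227/104.
Against 2 this mix gives (19/104)·(-6) + (85/104)·6 = 99/26.
Player II will play 1, holding Player I to 227/104. Shifting weight toward the row that does better against 1 would raise this floor (the equalizing mix achieves 30/13 against both 1 and 2), so the proposed strategy is not optimal.

No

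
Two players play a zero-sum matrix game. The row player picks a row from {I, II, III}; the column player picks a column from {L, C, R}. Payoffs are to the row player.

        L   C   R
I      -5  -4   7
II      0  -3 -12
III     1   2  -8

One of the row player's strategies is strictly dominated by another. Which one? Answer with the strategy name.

III gives a strictly higher payoff than II against every column: 1 > 0, 2 > -3, -8 > -12.
So II is strictly dominated and the row player never plays it.

II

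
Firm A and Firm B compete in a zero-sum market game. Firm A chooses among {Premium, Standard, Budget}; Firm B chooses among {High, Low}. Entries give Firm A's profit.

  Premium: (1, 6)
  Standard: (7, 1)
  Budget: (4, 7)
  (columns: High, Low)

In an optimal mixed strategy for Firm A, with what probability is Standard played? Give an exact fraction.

Row minima: Premium → 1, Standard → 1, Budget → 4; maximin = 4.
Column maxima: High → 7, Low → 7; minimax = 7.
4 ≠ 7, so there is no saddle point; optimal play is mixed.
Premium is strictly dominated by Budget, so Firm A never plays it.
On the remaining 2×2 (Standard, Budget vs High, Low):
Let Firm A play Standard with probability p. Expected payoff against High: 7p + 4(1−p) = 3p + 4; against Low: 1p + 7(1−p) = −6p + 7.
Setting these equal: 3p + 4 = −6p + 7 ⇒ 9p = 3 ⇒ p = 1/3, and the value is (3)·(1/3) + 4 = 5.
For Firm B: with q = P(High), equating Standard's and Budget's payoffs gives 6q + 1 = −3q + 7 ⇒ q = 2/3.

1/3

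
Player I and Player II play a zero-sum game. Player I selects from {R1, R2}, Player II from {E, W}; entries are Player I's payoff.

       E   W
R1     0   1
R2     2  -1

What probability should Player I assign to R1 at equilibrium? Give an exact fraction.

Row minima: R1 → 0, R2 → -1; maximin = 0.
Column maxima: E → 2, W → 1; minimax = 1.
0 ≠ 1, so there is no saddle point; optimal play is mixed.
Let Player I play R1 with probability p. Expected payoff against E: 0p + 2(1−p) = −2p + 2; against W: 1p + (-1)(1−p) = 2p − 1.
Setting these equal: −2p + 2 = 2p − 1 ⇒ −4p = -3 ⇒ p = 3/4, and the value is (-2)·(3/4) + 2 = 1/2.
For Player II: with q = P(E), equating R1's and R2's payoffs gives −q + 1 = 3q − 1 ⇒ q = 1/2.

3/4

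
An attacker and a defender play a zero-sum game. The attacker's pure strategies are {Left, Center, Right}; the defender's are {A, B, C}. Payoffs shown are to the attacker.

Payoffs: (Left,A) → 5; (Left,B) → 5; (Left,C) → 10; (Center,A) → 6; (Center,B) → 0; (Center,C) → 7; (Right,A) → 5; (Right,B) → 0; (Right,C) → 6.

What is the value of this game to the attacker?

Row minima: Left → 5, Center → 0, Right → 0; maximin = 5.
Column maxima: A → 6, B → 5, C → 10; minimax = 5.
Since maximin = minimax = 5, there is a saddle point and the value is 5.

5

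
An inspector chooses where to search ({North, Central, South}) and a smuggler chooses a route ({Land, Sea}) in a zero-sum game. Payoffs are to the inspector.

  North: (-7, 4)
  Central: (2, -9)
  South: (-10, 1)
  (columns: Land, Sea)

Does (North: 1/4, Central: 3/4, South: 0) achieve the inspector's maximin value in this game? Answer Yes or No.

Against Land this mix gives (1/4)·(-7) + (3/4)·2 = -1/4.
Against Sea this mix gives (1/4)·4 + (3/4)·(-9) = -23/4.
The smuggler will play Sea, holding the inspector to -23/4. Shifting weight toward the row that does better against Sea would raise this floor (the equalizing mix achieves -5/2 against both Sea and Land), so the proposed strategy is not optimal.

No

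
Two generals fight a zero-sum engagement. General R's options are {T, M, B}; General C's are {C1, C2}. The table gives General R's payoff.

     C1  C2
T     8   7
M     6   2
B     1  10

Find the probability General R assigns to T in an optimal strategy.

9/10

Row minima: T → 7, M → 2, B → 1; maximin = 7.
Column maxima: C1 → 8, C2 → 10; minimax = 8.
7 ≠ 8, so there is no saddle point; optimal play is mixed.
M is strictly dominated by T, so General R never plays it.
On the remaining 2×2 (T, B vs C1, C2):
Let General R play T with probability p. Expected payoff against C1: 8p + 1(1−p) = 7p + 1; against C2: 7p + 10(1−p) = −3p + 10.
Setting these equal: 7p + 1 = −3p + 10 ⇒ 10p = 9 ⇒ p = 9/10, and the value is (7)·(9/10) + 1 = 73/10.
For General C: with q = P(C1), equating T's and B's payoffs gives q + 7 = −9q + 10 ⇒ q = 3/10.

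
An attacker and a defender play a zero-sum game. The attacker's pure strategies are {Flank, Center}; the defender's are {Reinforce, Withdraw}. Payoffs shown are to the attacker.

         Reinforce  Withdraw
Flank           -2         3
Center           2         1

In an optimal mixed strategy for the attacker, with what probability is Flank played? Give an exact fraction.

Row minima: Flank → -2, Center → 1; maximin = 1.
Column maxima: Reinforce → 2, Withdraw → 3; minimax = 2.
1 ≠ 2, so there is no saddle point; optimal play is mixed.
Let the attacker play Flank with probability p. Expected payoff against Reinforce: (-2)p + 2(1−p) = −4p + 2; against Withdraw: 3p + 1(1−p) = 2p + 1.
Setting these equal: −4p + 2 = 2p + 1 ⇒ −6p = -1 ⇒ p = 1/6, and the value is (-4)·(1/6) + 2 = 4/3.
For the defender: with q = P(Reinforce), equating Flank's and Center's payoffs gives −5q + 3 = q + 1 ⇒ q = 1/3.

1/6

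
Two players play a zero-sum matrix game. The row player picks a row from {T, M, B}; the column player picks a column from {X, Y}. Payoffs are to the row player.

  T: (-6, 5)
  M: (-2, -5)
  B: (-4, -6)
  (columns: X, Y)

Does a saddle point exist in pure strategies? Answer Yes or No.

No

Row minima: T → -6, M → -5, B → -6; maximin = -5.
Column maxima: X → -2, Y → 5; minimax = -2.
-5 ≠ -2, so no pure-strategy equilibrium exists.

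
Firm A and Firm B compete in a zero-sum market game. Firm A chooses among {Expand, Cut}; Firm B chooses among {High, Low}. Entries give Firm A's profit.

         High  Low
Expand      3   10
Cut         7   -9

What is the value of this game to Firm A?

97/23

Row minima: Expand → 3, Cut → -9; maximin = 3.
Column maxima: High → 7, Low → 10; minimax = 7.
3 ≠ 7, so there is no saddle point; optimal play is mixed.
Let Firm A play Expand with probability p. Expected payoff against High: 3p + 7(1−p) = −4p + 7; against Low: 10p + (-9)(1−p) = 19p − 9.
Setting these equal: −4p + 7 = 19p − 9 ⇒ −23p = -16 ⇒ p = 16/23, and the value is (-4)·(16/23) + 7 = 97/23.
For Firm B: with q = P(High), equating Expand's and Cut's payoffs gives −7q + 10 = 16q − 9 ⇒ q = 19/23.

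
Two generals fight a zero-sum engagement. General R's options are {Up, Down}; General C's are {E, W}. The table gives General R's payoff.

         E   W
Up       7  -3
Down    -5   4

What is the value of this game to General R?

Row minima: Up → -3, Down → -5; maximin = -3.
Column maxima: E → 7, W → 4; minimax = 4.
-3 ≠ 4, so there is no saddle point; optimal play is mixed.
Let General R play Up with probability p. Expected payoff against E: 7p + (-5)(1−p) = 12p − 5; against W: (-3)p + 4(1−p) = −7p + 4.
Setting these equal: 12p − 5 = −7p + 4 ⇒ 19p = 9 ⇒ p = 9/19, and the value is (12)·(9/19) − 5 = 13/19.
For General C: with q = P(E), equating Up's and Down's payoffs gives 10q − 3 = −9q + 4 ⇒ q = 7/19.

13/19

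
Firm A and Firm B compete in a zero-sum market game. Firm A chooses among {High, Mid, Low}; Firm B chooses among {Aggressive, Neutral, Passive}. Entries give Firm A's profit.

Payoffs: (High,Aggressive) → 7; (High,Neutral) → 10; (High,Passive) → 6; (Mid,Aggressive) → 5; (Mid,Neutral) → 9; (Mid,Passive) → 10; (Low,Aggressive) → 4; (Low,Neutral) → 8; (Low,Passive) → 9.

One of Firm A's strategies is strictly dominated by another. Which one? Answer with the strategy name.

Mid gives a strictly higher payoff than Low against every column: 5 > 4, 9 > 8, 10 > 9.
So Low is strictly dominated and Firm A never plays it.

Low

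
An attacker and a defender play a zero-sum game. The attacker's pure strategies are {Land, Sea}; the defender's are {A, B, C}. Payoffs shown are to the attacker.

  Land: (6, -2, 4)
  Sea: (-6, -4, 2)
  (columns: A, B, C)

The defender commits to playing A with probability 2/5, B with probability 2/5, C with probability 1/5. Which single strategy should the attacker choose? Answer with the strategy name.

Land

Expected payoff of Land: (2/5)·6 + (2/5)·(-2) + (1/5)·4 = 12/5.
Expected payoff of Sea: (2/5)·(-6) + (2/5)·(-4) + (1/5)·2 = -18/5.
The largest is 12/5, so the attacker's best response is Land.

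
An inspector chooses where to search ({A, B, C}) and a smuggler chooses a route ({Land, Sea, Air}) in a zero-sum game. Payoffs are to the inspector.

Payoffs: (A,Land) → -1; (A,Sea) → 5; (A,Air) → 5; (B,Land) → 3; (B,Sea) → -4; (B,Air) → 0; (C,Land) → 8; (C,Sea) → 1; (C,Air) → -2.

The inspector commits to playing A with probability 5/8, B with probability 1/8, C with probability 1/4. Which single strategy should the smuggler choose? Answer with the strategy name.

Land

If the smuggler plays Land, the inspector's expected payoff is (5/8)·(-1) + (1/8)·3 + (1/4)·8 = 7/4.
If the smuggler plays Sea, the inspector's expected payoff is (5/8)·5 + (1/8)·(-4) + (1/4)·1 = 23/8.
If the smuggler plays Air, the inspector's expected payoff is (5/8)·5 + (1/8)·0 + (1/4)·(-2) = 21/8.
The smuggler minimizes the inspector's payoff; the smallest is 7/4, so the best response is Land.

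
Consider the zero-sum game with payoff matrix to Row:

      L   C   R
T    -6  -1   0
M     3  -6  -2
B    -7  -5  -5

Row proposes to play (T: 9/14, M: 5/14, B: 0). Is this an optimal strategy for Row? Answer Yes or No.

Yes

Against L this mix gives (9/14)·(-6) + (5/14)·3 = -39/14.
Against C this mix gives (9/14)·(-1) + (5/14)·(-6) = -39/14.
Against R this mix gives (9/14)·0 + (5/14)·(-2) = -5/7.
All of Column's active replies (L, C) yield -39/14, and no column does worse for Row. The mix makes Column indifferent and guarantees -39/14, so it is optimal.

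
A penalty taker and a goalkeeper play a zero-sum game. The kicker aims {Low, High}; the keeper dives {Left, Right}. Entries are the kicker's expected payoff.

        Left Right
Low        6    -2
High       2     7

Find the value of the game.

Row minima: Low → -2, High → 2; maximin = 2.
Column maxima: Left → 6, Right → 7; minimax = 6.
2 ≠ 6, so there is no saddle point; optimal play is mixed.
Let the kicker play Low with probability p. Expected payoff against Left: 6p + 2(1−p) = 4p + 2; against Right: (-2)p + 7(1−p) = −9p + 7.
Setting these equal: 4p + 2 = −9p + 7 ⇒ 13p = 5 ⇒ p = 5/13, and the value is (4)·(5/13) + 2 = 46/13.
For the keeper: with q = P(Left), equating Low's and High's payoffs gives 8q − 2 = −5q + 7 ⇒ q = 9/13.

46/13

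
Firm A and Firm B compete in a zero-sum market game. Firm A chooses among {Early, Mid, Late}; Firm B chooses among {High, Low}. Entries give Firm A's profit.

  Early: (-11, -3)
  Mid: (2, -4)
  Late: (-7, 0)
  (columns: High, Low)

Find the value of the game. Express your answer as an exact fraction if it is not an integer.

Row minima: Early → -11, Mid → -4, Late → -7; maximin = -4.
Column maxima: High → 2, Low → 0; minimax = 0.
-4 ≠ 0, so there is no saddle point; optimal play is mixed.
Early is strictly dominated by Late, so Firm A never plays it.
On the remaining 2×2 (Mid, Late vs High, Low):
Let Firm A play Mid with probability p. Expected payoff against High: 2p + (-7)(1−p) = 9p − 7; against Low: (-4)p + 0(1−p) = −4p.
Setting these equal: 9p − 7 = −4p ⇒ 13p = 7 ⇒ p = 7/13, and the value is (9)·(7/13) − 7 = -28/13.
For Firm B: with q = P(High), equating Mid's and Late's payoffs gives 6q − 4 = −7q ⇒ q = 4/13.

-28/13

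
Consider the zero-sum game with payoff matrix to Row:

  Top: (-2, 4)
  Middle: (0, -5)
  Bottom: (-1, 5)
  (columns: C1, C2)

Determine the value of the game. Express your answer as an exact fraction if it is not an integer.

-5/11

Row minima: Top → -2, Middle → -5, Bottom → -1; maximin = -1.
Column maxima: C1 → 0, C2 → 5; minimax = 0.
-1 ≠ 0, so there is no saddle point; optimal play is mixed.
Top is strictly dominated by Bottom, so Row never plays it.
On the remaining 2×2 (Middle, Bottom vs C1, C2):
Let Row play Middle with probability p. Expected payoff against C1: 0p + (-1)(1−p) = p − 1; against C2: (-5)p + 5(1−p) = −10p + 5.
Setting these equal: p − 1 = −10p + 5 ⇒ 11p = 6 ⇒ p = 6/11, and the value is (1)·(6/11) − 1 = -5/11.
For Column: with q = P(C1), equating Middle's and Bottom's payoffs gives 5q − 5 = −6q + 5 ⇒ q = 10/11.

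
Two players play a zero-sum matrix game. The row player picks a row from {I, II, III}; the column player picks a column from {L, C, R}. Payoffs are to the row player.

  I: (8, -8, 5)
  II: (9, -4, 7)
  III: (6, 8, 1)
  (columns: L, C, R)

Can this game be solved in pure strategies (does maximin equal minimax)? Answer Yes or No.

Row minima: I → -8, II → -4, III → 1; maximin = 1.
Column maxima: L → 9, C → 8, R → 7; minimax = 7.
1 ≠ 7, so no pure-strategy equilibrium exists.

No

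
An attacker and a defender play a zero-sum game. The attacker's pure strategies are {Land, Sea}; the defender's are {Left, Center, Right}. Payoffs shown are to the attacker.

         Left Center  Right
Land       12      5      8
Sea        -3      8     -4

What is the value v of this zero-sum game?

28/5

Row minima: Land → 5, Sea → -4; maximin = 5.
Column maxima: Left → 12, Center → 8, Right → 8; minimax = 8.
5 ≠ 8, so there is no saddle point; optimal play is mixed.
Left is strictly dominated by Right (it gives the attacker strictly more in every row), so the defender never plays it.
On the remaining 2×2 (Land, Sea vs Center, Right):
Let the attacker play Land with probability p. Expected payoff against Center: 5p + 8(1−p) = −3p + 8; against Right: 8p + (-4)(1−p) = 12p − 4.
Setting these equal: −3p + 8 = 12p − 4 ⇒ −15p = -12 ⇒ p = 4/5, and the value is (-3)·(4/5) + 8 = 28/5.
For the defender: with q = P(Center), equating Land's and Sea's payoffs gives −3q + 8 = 12q − 4 ⇒ q = 4/5.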